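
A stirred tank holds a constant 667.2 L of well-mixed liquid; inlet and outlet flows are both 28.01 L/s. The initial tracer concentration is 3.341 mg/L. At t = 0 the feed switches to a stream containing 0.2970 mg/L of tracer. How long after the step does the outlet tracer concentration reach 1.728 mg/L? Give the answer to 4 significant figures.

Species balance on the tank: V dC/dt = Q(C_in − C), so τ = V/Q = 23.8201 s.
C(t) = C_in + (C₀ − C_in) e^(−t/τ). Set C = 1.728 and solve for t:
e^(−t/τ) = (C − C_in)/(C₀ − C_in) = (1.728 − 0.2970)/(3.341 − 0.2970) = 0.470105
t = −τ ln(…) = 23.8201 × 0.754799 = 17.9794 s.

17.98 s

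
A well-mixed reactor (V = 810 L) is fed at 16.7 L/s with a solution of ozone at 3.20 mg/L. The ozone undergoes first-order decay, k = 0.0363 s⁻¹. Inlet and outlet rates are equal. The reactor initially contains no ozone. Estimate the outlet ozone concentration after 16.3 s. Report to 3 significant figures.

V dC/dt = Q(C_in − C) − k V C.
dC/dt = (Q/V) C_in − (Q/V + k) C; effective rate a = Q/V + k = 0.020617 + 0.0363 = 0.056917 s⁻¹.
C_ss = Q C_in/(Q + kV) = 1.1591 mg/L; C(t) = C_ss + (C₀ − C_ss) e^(−a t).
C(16.3) = 1.1591 + (-1.1591)·e^(−0.056917·16.3) = 1.1591 + (-1.1591)·0.39544 = 0.70077 mg/L.

0.701 mg/L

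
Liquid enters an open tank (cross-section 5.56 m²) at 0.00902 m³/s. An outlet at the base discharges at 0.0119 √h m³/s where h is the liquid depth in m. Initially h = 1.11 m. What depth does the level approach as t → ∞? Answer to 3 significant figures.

0.575 m

A dh/dt = Q_in − 0.0119 √h. Steady state requires inflow = outflow:
Q_in = 0.0119 √h_ss ⇒ √h_ss = 0.00902/0.0119 = 0.75798.
h_ss = 0.75798² = 0.57454 m. (Since h₀ = 1.11 m > h_ss, the level will fall toward this value.)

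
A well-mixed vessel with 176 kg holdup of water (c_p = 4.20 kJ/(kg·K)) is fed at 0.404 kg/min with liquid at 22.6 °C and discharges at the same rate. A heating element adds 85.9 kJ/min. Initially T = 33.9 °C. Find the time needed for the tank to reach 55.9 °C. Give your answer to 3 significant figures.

Energy balance: M c_p dT/dt = ṁ c_p (T_in − T) + 85.9.
τ = M/ṁ = 435.64 min; T_ss = T_in + Q̇/(ṁ c_p) = 73.225 °C.
T(t) = T_ss + (T₀ − T_ss) e^(−t/τ). Set T = 55.9:
e^(−t/τ) = (55.9 − 73.225)/(33.9 − 73.225) = 0.44056
t = −435.64 · ln(0.44056) = 357.11 min.

357 min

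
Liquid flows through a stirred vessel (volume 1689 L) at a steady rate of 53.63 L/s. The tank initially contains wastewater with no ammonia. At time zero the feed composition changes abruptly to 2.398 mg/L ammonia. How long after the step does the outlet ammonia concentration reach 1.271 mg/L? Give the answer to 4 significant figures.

23.78 s

Species balance: V dC/dt = Q(C_in − C) ⇒ τ = V/Q = 31.4936 s.
C(t) = C_in + (C₀ − C_in) e^(−t/τ). Set C = 1.271 and solve for t:
e^(−t/τ) = (C − C_in)/(C₀ − C_in) = (1.271 − 2.398)/(0 − 2.398) = 0.469975
t = −τ ln(…) = 31.4936 × 0.755076 = 23.7800 s.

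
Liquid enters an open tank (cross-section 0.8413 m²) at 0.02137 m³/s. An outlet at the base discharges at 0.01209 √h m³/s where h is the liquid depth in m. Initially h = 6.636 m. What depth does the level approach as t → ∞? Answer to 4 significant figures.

A dh/dt = Q_in − 0.01209 √h. Steady state requires inflow = outflow:
Q_in = 0.01209 √h_ss ⇒ √h_ss = 0.02137/0.01209 = 1.76758.
h_ss = 1.76758² = 3.12433 m. (Since h₀ = 6.636 m > h_ss, the level will fall toward this value.)

3.124 m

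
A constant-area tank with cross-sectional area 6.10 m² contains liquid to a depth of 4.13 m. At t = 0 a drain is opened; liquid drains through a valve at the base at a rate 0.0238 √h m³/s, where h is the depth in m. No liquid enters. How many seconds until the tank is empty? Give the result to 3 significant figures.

1040 s

With no inflow, A dh/dt = −0.0238 √h.
This is separable: 2 d(√h)/dt = −0.0238/A, so √h = √h₀ − (0.0238/(2A)) t.
Tank is empty when √h = 0: t_empty = 2A√h₀/0.0238.
t_empty = 2·6.10·√4.13/0.0238 = 12.200·2.0322/0.0238 = 1041.7 s.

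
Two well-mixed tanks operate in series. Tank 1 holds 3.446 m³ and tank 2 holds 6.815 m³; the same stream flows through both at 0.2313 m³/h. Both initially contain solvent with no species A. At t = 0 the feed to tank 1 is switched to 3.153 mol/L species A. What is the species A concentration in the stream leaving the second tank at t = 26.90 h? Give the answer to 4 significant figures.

1.123 mol/L

Time constants: τᵢ = Vᵢ/Q for each well-mixed tank.
τ₁ = 3.446/0.2313 = 14.8984 h; τ₂ = 6.815/0.2313 = 29.4639 h.
Tank 1: C₁ = C_in(1 − e^(−t/τ₁)). Tank 2 (τ₁ ≠ τ₂): C₂ = C_in[1 − (τ₁ e^(−t/τ₁) − τ₂ e^(−t/τ₂))/(τ₁ − τ₂)].
At t = 26.90: e^(−t/τ₁) = 0.164382, e^(−t/τ₂) = 0.401326.
C₂ = 3.153·[1 − (14.8984·0.164382 − 29.4639·0.401326)/(-14.5655)] = 3.153·0.356315 = 1.12346 mol/L.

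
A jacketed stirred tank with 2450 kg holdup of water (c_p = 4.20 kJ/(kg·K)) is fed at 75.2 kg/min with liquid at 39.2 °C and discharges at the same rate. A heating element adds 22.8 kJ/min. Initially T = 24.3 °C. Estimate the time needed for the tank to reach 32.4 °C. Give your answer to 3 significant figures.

First-law balance (no shaft work): M c_p dT/dt = ṁ c_p (T_in − T) + 22.8.
τ = M/ṁ = 32.580 min; T_ss = T_in + Q̇/(ṁ c_p) = 39.272 °C.
T(t) = T_ss + (T₀ − T_ss) e^(−t/τ). Set T = 32.4:
e^(−t/τ) = (32.4 − 39.272)/(24.3 − 39.272) = 0.45900
t = −32.580 · ln(0.45900) = 25.370 min.

25.4 min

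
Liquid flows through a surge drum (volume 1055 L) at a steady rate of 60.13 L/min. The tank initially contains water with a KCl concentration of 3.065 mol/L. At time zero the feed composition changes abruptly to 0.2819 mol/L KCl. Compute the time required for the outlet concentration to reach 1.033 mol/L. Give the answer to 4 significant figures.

22.98 min

Species balance: V dC/dt = Q(C_in − C) ⇒ τ = V/Q = 17.5453 min.
C(t) = C_in + (C₀ − C_in) e^(−t/τ). Set C = 1.033 and solve for t:
e^(−t/τ) = (C − C_in)/(C₀ − C_in) = (1.033 − 0.2819)/(3.065 − 0.2819) = 0.269879
t = −τ ln(…) = 17.5453 × 1.30978 = 22.9805 min.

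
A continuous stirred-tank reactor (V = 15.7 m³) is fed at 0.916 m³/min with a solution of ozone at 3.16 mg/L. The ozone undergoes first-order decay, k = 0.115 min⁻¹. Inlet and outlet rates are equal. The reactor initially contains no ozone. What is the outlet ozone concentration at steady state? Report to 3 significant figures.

Species balance: V dC/dt = Q C_in − Q C − k V C.
Steady state (dC/dt = 0): C_ss = Q C_in/(Q + kV) = C_in/(1 + kV/Q).
C_ss = 0.916·3.16/(0.916 + 0.115·15.7) = 2.8946/2.7215 = 1.0636 mg/L.

1.06 mg/L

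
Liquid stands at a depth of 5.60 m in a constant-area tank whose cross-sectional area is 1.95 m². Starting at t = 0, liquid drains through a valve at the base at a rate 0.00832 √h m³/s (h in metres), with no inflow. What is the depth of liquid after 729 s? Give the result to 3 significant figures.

0.658 m

With no inflow, A dh/dt = −0.00832 √h.
Separate and integrate: 2(√h − √h₀) = −(0.00832/A) t.
√h = √5.60 − 0.00832·729/(2·1.95) = 2.3664 − 1.5552 = 0.81123.
h = 0.81123² = 0.65810 m.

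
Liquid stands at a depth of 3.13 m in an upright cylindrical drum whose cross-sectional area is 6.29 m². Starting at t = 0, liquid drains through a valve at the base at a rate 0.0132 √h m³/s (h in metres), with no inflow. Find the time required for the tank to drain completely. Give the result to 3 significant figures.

1690 s

With no inflow, A dh/dt = −0.0132 √h.
Separate and integrate: 2(√h − √h₀) = −(0.0132/A) t.
Tank is empty when √h = 0: t_empty = 2A√h₀/0.0132.
t_empty = 2·6.29·√3.13/0.0132 = 12.580·1.7692/0.0132 = 1686.1 s.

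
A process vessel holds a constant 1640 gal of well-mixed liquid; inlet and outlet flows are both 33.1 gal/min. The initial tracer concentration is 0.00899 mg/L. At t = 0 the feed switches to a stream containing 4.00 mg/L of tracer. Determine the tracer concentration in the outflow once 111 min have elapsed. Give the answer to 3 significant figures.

3.58 mg/L

Mass balance on the solute (V constant): V dC/dt = Q(C_in − C).
Rewrite as dC/dt + C/τ = C_in/τ, τ = V/Q = 49.547 min.
Integrating: C(t) = C_in + (C₀ − C_in) e^(−t/τ).
C(111) = 4.00 + (0.00899 − 4.00)·e^(−111/49.547) = 4.00 + (-3.9910)·0.10643 = 3.5753 mg/L.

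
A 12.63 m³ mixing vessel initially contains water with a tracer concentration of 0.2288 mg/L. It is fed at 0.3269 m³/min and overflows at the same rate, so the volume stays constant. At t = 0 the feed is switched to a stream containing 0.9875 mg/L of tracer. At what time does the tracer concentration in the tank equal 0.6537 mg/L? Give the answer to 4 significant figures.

Mass balance on the solute (V constant): V dC/dt = Q(C_in − C), so τ = V/Q = 38.6357 min.
C(t) = C_in + (C₀ − C_in) e^(−t/τ). Set C = 0.6537 and solve for t:
e^(−t/τ) = (C − C_in)/(C₀ − C_in) = (0.6537 − 0.9875)/(0.2288 − 0.9875) = 0.439963
t = −τ ln(…) = 38.6357 × 0.821064 = 31.7224 min.

31.72 min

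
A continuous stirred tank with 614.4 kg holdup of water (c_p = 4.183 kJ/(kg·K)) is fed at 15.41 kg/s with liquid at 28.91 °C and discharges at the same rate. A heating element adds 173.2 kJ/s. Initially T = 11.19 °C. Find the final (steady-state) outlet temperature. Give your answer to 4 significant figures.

Energy balance: M c_p dT/dt = ṁ c_p (T_in − T) + 173.2.
At steady state dT/dt = 0 ⇒ T_ss = T_in + Q̇/(ṁ c_p) = 28.91 + 173.2/(15.41·4.183) = 31.5969 °C.

31.60 °C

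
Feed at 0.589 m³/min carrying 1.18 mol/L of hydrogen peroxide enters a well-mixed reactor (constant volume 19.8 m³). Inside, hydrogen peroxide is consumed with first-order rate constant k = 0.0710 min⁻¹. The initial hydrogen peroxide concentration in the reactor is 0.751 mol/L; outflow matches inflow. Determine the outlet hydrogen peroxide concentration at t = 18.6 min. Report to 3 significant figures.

Species balance: V dC/dt = Q C_in − Q C − k V C.
This is linear with rate a = Q/V + k = 0.10075 min⁻¹.
C_ss = Q C_in/(Q + kV) = 0.34842 mol/L; C(t) = C_ss + (C₀ − C_ss) e^(−a t).
C(18.6) = 0.34842 + (0.40258)·e^(−0.10075·18.6) = 0.34842 + (0.40258)·0.15352 = 0.41022 mol/L.

0.410 mol/L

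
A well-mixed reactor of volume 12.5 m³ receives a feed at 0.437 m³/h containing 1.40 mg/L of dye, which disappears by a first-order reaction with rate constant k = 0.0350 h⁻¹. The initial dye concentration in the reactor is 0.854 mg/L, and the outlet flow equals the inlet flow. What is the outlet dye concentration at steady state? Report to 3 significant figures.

0.700 mg/L

Accumulation = in − out − consumed: V dC/dt = Q C_in − Q C − k V C.
At steady state: 0 = Q C_in − (Q + kV) C_ss, so C_ss = Q C_in/(Q + kV).
C_ss = 0.437·1.40/(0.437 + 0.0350·12.5) = 0.61180/0.87450 = 0.69960 mg/L.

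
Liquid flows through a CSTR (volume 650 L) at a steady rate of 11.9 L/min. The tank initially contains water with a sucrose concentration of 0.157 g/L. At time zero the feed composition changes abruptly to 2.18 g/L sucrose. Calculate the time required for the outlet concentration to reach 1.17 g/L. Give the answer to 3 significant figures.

37.9 min

Species balance: V dC/dt = Q(C_in − C) ⇒ τ = V/Q = 54.622 min.
C(t) = C_in + (C₀ − C_in) e^(−t/τ). Set C = 1.17 and solve for t:
e^(−t/τ) = (C − C_in)/(C₀ − C_in) = (1.17 − 2.18)/(0.157 − 2.18) = 0.49926
t = −τ ln(…) = 54.622 × 0.69463 = 37.942 min.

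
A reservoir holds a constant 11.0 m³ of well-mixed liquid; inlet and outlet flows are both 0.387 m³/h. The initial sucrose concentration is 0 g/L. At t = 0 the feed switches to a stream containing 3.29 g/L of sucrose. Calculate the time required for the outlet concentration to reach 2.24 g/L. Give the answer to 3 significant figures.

32.5 h

Species balance: V dC/dt = Q(C_in − C) ⇒ τ = V/Q = 28.424 h.
C(t) = C_in + (C₀ − C_in) e^(−t/τ). Set C = 2.24 and solve for t:
e^(−t/τ) = (C − C_in)/(C₀ − C_in) = (2.24 − 3.29)/(0 − 3.29) = 0.31915
t = −τ ln(…) = 28.424 × 1.1421 = 32.463 h.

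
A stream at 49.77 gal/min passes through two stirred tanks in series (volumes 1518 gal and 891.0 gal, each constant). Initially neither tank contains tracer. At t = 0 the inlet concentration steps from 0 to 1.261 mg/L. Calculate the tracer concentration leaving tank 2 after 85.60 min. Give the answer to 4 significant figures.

1.092 mg/L

Time constants: τᵢ = Vᵢ/Q for each well-mixed tank.
τ₁ = 1518/49.77 = 30.5003 min; τ₂ = 891.0/49.77 = 17.9024 min.
Tank 1: C₁ = C_in(1 − e^(−t/τ₁)). Tank 2 (τ₁ ≠ τ₂): C₂ = C_in[1 − (τ₁ e^(−t/τ₁) − τ₂ e^(−t/τ₂))/(τ₁ − τ₂)].
At t = 85.60: e^(−t/τ₁) = 0.0604143, e^(−t/τ₂) = 0.00838346.
C₂ = 1.261·[1 − (30.5003·0.0604143 − 17.9024·0.00838346)/(12.5980)] = 1.261·0.865647 = 1.09158 mg/L.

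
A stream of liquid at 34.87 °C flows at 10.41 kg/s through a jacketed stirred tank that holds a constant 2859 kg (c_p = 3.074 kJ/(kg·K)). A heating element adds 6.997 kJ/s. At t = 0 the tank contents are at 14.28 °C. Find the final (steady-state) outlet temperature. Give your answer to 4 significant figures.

35.09 °C

Unsteady energy balance on the tank contents: M c_p dT/dt = ṁ c_p (T_in − T) + 6.997.
At steady state dT/dt = 0 ⇒ T_ss = T_in + Q̇/(ṁ c_p) = 34.87 + 6.997/(10.41·3.074) = 35.0887 °C.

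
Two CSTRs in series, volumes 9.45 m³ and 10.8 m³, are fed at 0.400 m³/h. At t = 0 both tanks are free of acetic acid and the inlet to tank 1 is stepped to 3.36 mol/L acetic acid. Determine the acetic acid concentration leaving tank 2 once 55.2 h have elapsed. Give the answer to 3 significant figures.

Species balance on tank i: dCᵢ/dt = (Cᵢ₋₁ − Cᵢ)/τᵢ with τᵢ = Vᵢ/Q.
τ₁ = 9.45/0.400 = 23.625 h; τ₂ = 10.8/0.400 = 27.000 h.
Tank 1: C₁ = C_in(1 − e^(−t/τ₁)). Tank 2 (τ₁ ≠ τ₂): C₂ = C_in[1 − (τ₁ e^(−t/τ₁) − τ₂ e^(−t/τ₂))/(τ₁ − τ₂)].
At t = 55.2: e^(−t/τ₁) = 0.096665, e^(−t/τ₂) = 0.12945.
C₂ = 3.36·[1 − (23.625·0.096665 − 27.000·0.12945)/(-3.3750)] = 3.36·0.64104 = 2.1539 mol/L.

2.15 mol/L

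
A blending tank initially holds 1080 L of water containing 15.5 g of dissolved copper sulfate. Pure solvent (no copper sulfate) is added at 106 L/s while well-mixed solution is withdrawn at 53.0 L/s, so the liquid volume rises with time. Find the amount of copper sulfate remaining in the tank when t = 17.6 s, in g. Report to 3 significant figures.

8.32 g

Total volume: dV/dt = Q_in − Q_out = 53.000 L/s, so V(t) = 1080 + 53.000 t and V(17.6) = 2012.8 L.
Solute balance: dm/dt = 0 − Q_out C = −Q_out m/V(t).
dm/m = −Q_out dt/(V₀ + 53.000 t); integrating gives ln(m/m₀) = −(Q_out/(Q_in−Q_out)) ln(V/V₀).
m = m₀ (V₀/V)^(Q_out/(Q_in−Q_out)) = 15.5 × (1080/2012.8)^(1.0000) = 8.3168 g.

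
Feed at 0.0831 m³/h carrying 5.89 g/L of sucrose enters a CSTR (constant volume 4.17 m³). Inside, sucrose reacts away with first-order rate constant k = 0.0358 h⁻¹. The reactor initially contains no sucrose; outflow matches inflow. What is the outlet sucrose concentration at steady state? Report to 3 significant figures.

2.11 g/L

Species balance: V dC/dt = Q C_in − Q C − k V C.
Steady state (dC/dt = 0): C_ss = Q C_in/(Q + kV) = C_in/(1 + kV/Q).
C_ss = 0.0831·5.89/(0.0831 + 0.0358·4.17) = 0.48946/0.23239 = 2.1062 g/L.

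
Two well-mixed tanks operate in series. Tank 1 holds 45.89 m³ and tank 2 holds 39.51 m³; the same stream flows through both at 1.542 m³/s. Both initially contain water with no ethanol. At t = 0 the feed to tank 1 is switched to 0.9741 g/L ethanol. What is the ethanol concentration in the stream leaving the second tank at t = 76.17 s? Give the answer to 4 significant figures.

0.7408 g/L

Time constants: τᵢ = Vᵢ/Q for each well-mixed tank.
τ₁ = 45.89/1.542 = 29.7601 s; τ₂ = 39.51/1.542 = 25.6226 s.
Tank 1: C₁ = C_in(1 − e^(−t/τ₁)). Tank 2 (τ₁ ≠ τ₂): C₂ = C_in[1 − (τ₁ e^(−t/τ₁) − τ₂ e^(−t/τ₂))/(τ₁ − τ₂)].
At t = 76.17: e^(−t/τ₁) = 0.0773456, e^(−t/τ₂) = 0.0511614.
C₂ = 0.9741·[1 − (29.7601·0.0773456 − 25.6226·0.0511614)/(4.13748)] = 0.9741·0.760501 = 0.740804 g/L.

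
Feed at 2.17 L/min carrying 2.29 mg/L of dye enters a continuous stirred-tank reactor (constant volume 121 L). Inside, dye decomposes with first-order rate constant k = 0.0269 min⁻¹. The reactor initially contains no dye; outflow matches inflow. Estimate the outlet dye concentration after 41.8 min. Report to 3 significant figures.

Species balance: V dC/dt = Q C_in − Q C − k V C.
This is linear with rate a = Q/V + k = 0.044834 min⁻¹.
C_ss = Q C_in/(Q + kV) = 0.91602 mg/L; C(t) = C_ss + (C₀ − C_ss) e^(−a t).
C(41.8) = 0.91602 + (-0.91602)·e^(−0.044834·41.8) = 0.91602 + (-0.91602)·0.15350 = 0.77541 mg/L.

0.775 mg/L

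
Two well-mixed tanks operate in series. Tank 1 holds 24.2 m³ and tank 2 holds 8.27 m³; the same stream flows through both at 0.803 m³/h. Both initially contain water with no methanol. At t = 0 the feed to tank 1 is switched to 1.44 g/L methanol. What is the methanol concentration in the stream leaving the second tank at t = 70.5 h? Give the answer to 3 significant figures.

1.23 g/L

Species balance on tank i: dCᵢ/dt = (Cᵢ₋₁ − Cᵢ)/τᵢ with τᵢ = Vᵢ/Q.
τ₁ = 24.2/0.803 = 30.137 h; τ₂ = 8.27/0.803 = 10.299 h.
Solving the cascade with C₁(0)=C₂(0)=0 gives C₂(t) = C_in[1 − (τ₁ e^(−t/τ₁) − τ₂ e^(−t/τ₂))/(τ₁ − τ₂)].
At t = 70.5: e^(−t/τ₁) = 0.096393, e^(−t/τ₂) = 0.0010643.
C₂ = 1.44·[1 − (30.137·0.096393 − 10.299·0.0010643)/(19.838)] = 1.44·0.85412 = 1.2299 g/L.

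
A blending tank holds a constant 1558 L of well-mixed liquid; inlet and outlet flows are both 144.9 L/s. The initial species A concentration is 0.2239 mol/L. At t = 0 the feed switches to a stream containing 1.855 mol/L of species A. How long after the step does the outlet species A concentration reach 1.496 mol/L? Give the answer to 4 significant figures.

16.28 s

Species balance: V dC/dt = Q(C_in − C) ⇒ τ = V/Q = 10.7522 s.
C(t) = C_in + (C₀ − C_in) e^(−t/τ). Set C = 1.496 and solve for t:
e^(−t/τ) = (C − C_in)/(C₀ − C_in) = (1.496 − 1.855)/(0.2239 − 1.855) = 0.220097
t = −τ ln(…) = 10.7522 × 1.51369 = 16.2755 s.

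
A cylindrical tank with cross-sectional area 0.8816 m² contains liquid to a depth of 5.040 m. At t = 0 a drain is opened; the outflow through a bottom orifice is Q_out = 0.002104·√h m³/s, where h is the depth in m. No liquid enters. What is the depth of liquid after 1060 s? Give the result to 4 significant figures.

With no inflow, A dh/dt = −0.002104 √h.
This is separable: 2 d(√h)/dt = −0.002104/A, so √h = √h₀ − (0.002104/(2A)) t.
√h = √5.040 − 0.002104·1060/(2·0.8816) = 2.24499 − 1.26488 = 0.980112.
h = 0.980112² = 0.960620 m.

0.9606 m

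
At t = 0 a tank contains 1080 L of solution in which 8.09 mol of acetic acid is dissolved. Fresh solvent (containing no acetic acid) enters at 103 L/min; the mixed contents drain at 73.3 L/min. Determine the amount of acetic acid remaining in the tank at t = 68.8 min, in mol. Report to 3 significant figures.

Total volume: dV/dt = Q_in − Q_out = 29.700 L/min, so V(t) = 1080 + 29.700 t and V(68.8) = 3123.4 L.
Species balance (pure solvent in): dm/dt = −Q_out · m/V(t).
Separate: dm/m = −Q_out dt/V(t) ⇒ ln(m/m₀) = −(Q_out/(Q_in−Q_out)) ln(V/V₀).
m = m₀ (V₀/V)^(Q_out/(Q_in−Q_out)) = 8.09 × (1080/3123.4)^(2.4680) = 0.58844 mol.

0.588 mol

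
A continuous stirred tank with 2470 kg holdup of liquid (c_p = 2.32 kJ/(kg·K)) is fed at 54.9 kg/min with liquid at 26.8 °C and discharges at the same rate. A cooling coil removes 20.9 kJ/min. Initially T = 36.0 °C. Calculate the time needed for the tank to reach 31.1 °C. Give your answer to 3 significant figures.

First-law balance (no shaft work): M c_p dT/dt = ṁ c_p (T_in − T) − 20.9.
τ = M/ṁ = 44.991 min; T_ss = T_in − Q̇/(ṁ c_p) = 26.636 °C.
T(t) = T_ss + (T₀ − T_ss) e^(−t/τ). Set T = 31.1:
e^(−t/τ) = (31.1 − 26.636)/(36.0 − 26.636) = 0.47672
t = −44.991 · ln(0.47672) = 33.330 min.

33.3 min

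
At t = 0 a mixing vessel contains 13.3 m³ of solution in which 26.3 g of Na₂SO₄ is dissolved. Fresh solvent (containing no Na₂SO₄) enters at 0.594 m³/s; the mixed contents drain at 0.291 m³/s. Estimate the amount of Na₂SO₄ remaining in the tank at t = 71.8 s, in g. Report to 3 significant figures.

10.4 g

Total volume: dV/dt = Q_in − Q_out = 0.30300 m³/s, so V(t) = 13.3 + 0.30300 t and V(71.8) = 35.055 m³.
No Na₂SO₄ enters, so dm/dt = −Q_out · (m/V).
Separate: dm/m = −Q_out dt/V(t) ⇒ ln(m/m₀) = −(Q_out/(Q_in−Q_out)) ln(V/V₀).
m = m₀ (V₀/V)^(Q_out/(Q_in−Q_out)) = 26.3 × (13.3/35.055)^(0.96040) = 10.369 g.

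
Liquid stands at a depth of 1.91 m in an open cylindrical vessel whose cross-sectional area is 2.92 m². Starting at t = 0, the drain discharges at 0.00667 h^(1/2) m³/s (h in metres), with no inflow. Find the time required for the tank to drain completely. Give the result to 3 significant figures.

A dh/dt = −Q_out = −0.00667 √h.
Separate and integrate: 2(√h − √h₀) = −(0.00667/A) t.
Tank is empty when √h = 0: t_empty = 2A√h₀/0.00667.
t_empty = 2·2.92·√1.91/0.00667 = 5.8400·1.3820/0.00667 = 1210.1 s.

1210 s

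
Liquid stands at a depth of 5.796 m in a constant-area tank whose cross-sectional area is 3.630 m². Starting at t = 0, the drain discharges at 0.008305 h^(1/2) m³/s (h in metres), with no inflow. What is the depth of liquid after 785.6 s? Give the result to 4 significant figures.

A dh/dt = −Q_out = −0.008305 √h.
∫ h^(−1/2) dh = −(0.008305/A) ∫ dt, giving 2√h = 2√h₀ − (0.008305/A) t.
√h = √5.796 − 0.008305·785.6/(2·3.630) = 2.40749 − 0.898679 = 1.50881.
h = 1.50881² = 2.27651 m.

2.277 m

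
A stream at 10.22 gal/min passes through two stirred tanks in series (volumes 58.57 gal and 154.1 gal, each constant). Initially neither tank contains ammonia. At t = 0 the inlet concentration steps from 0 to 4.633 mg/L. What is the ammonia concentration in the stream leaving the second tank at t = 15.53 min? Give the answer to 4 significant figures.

Time constants: τᵢ = Vᵢ/Q for each well-mixed tank.
τ₁ = 58.57/10.22 = 5.73092 min; τ₂ = 154.1/10.22 = 15.0783 min.
Tank 1: C₁ = C_in(1 − e^(−t/τ₁)). Tank 2 (τ₁ ≠ τ₂): C₂ = C_in[1 − (τ₁ e^(−t/τ₁) − τ₂ e^(−t/τ₂))/(τ₁ − τ₂)].
At t = 15.53: e^(−t/τ₁) = 0.0665460, e^(−t/τ₂) = 0.357022.
C₂ = 4.633·[1 − (5.73092·0.0665460 − 15.0783·0.357022)/(-9.34736)] = 4.633·0.464886 = 2.15382 mg/L.

2.154 mg/L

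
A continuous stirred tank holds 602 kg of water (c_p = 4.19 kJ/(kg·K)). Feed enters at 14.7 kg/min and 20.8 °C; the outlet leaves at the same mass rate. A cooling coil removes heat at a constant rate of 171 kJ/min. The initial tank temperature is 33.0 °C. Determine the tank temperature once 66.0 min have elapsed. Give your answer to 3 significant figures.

21.0 °C

Heat balance on the well-mixed liquid: M c_p dT/dt = ṁ c_p (T_in − T) − 171.
τ = M/ṁ = 40.952 min; T_ss = T_in − Q̇/(ṁ c_p) = 20.8 − 171/(14.7·4.19) = 18.024 °C.
This is linear first-order; T(t) = T_ss + (T₀ − T_ss) e^(−t/τ).
T(66.0) = 18.024 + (14.976)·e^(−66.0/40.952) = 18.024 + (14.976)·0.19956 = 21.012 °C.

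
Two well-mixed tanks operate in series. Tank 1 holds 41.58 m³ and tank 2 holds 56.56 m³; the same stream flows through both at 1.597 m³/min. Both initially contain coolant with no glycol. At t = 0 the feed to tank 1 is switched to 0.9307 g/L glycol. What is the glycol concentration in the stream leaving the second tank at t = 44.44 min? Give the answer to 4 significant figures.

0.3974 g/L

Species balance on tank i: dCᵢ/dt = (Cᵢ₋₁ − Cᵢ)/τᵢ with τᵢ = Vᵢ/Q.
τ₁ = 41.58/1.597 = 26.0363 min; τ₂ = 56.56/1.597 = 35.4164 min.
Tank 1: C₁ = C_in(1 − e^(−t/τ₁)). Tank 2 (τ₁ ≠ τ₂): C₂ = C_in[1 − (τ₁ e^(−t/τ₁) − τ₂ e^(−t/τ₂))/(τ₁ − τ₂)].
At t = 44.44: e^(−t/τ₁) = 0.181437, e^(−t/τ₂) = 0.285137.
C₂ = 0.9307·[1 − (26.0363·0.181437 − 35.4164·0.285137)/(-9.38009)] = 0.9307·0.427023 = 0.397430 g/L.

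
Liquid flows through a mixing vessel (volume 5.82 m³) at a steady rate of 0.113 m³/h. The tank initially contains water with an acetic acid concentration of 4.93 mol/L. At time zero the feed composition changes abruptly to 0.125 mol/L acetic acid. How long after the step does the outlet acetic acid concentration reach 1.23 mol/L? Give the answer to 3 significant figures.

Species balance: V dC/dt = Q(C_in − C) ⇒ τ = V/Q = 51.504 h.
C(t) = C_in + (C₀ − C_in) e^(−t/τ). Set C = 1.23 and solve for t:
e^(−t/τ) = (C − C_in)/(C₀ − C_in) = (1.23 − 0.125)/(4.93 − 0.125) = 0.22997
t = −τ ln(…) = 51.504 × 1.4698 = 75.702 h.

75.7 h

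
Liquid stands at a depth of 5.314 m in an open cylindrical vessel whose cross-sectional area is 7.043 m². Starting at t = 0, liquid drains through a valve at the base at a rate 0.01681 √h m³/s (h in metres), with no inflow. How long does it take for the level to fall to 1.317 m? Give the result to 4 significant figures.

A dh/dt = −Q_out = −0.01681 √h.
This is separable: 2 d(√h)/dt = −0.01681/A, so √h = √h₀ − (0.01681/(2A)) t.
t = 2A(√h₀ − √h)/0.01681 = 2·7.043·(√5.314 − √1.317)/0.01681
  = 14.0860 × (2.30521 − 1.14761) / 0.01681 = 970.020 s.

970.0 s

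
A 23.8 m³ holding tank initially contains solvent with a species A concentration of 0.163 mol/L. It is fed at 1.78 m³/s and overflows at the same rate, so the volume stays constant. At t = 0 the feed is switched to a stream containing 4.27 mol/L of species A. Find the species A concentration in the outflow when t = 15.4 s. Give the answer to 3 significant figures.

Species balance on the tank: V dC/dt = Q(C_in − C).
So dC/dt = (C_in − C)/τ with τ = V/Q = 23.8/1.78 = 13.371 s.
C approaches C_in exponentially: C(t) = C_in + (C₀ − C_in) e^(−t/τ).
C(15.4) = 4.27 + (0.163 − 4.27)·e^(−15.4/13.371) = 4.27 + (-4.1070)·0.31608 = 2.9719 mol/L.

2.97 mol/L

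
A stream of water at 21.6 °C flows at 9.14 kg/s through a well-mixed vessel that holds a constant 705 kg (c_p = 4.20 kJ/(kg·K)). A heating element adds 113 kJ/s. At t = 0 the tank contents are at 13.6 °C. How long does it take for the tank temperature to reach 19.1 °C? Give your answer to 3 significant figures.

53.9 s

M c_p dT/dt = ṁ c_p (T_in − T) + Q̇.
τ = M/ṁ = 77.133 s; T_ss = T_in + Q̇/(ṁ c_p) = 24.544 °C.
T(t) = T_ss + (T₀ − T_ss) e^(−t/τ). Set T = 19.1:
e^(−t/τ) = (19.1 − 24.544)/(13.6 − 24.544) = 0.49742
t = −77.133 · ln(0.49742) = 53.863 s.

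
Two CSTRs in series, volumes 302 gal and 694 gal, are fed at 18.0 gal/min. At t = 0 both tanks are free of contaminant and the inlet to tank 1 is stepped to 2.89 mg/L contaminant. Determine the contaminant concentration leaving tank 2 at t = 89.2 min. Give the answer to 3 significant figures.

Species balance on tank i: dCᵢ/dt = (Cᵢ₋₁ − Cᵢ)/τᵢ with τᵢ = Vᵢ/Q.
τ₁ = 302/18.0 = 16.778 min; τ₂ = 694/18.0 = 38.556 min.
Tank 1: C₁ = C_in(1 − e^(−t/τ₁)). Tank 2 (τ₁ ≠ τ₂): C₂ = C_in[1 − (τ₁ e^(−t/τ₁) − τ₂ e^(−t/τ₂))/(τ₁ − τ₂)].
At t = 89.2: e^(−t/τ₁) = 0.0049096, e^(−t/τ₂) = 0.098910.
C₂ = 2.89·[1 − (16.778·0.0049096 − 38.556·0.098910)/(-21.778)] = 2.89·0.82867 = 2.3949 mg/L.

2.39 mg/L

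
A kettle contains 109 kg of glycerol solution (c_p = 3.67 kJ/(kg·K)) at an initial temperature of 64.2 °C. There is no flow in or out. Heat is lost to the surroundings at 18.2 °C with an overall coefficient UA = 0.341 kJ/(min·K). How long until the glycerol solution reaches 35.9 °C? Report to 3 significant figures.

Lumped-capacitance energy balance: M c_p dT/dt = UA(T_amb − T).
τ = M c_p/UA = 1173.1 min; T_ss = T_amb = 18.200 °C.
T(t) = T_ss + (T₀ − T_ss)e^(−t/τ); set T = 35.9:
t = −τ ln[(T − T_ss)/(T₀ − T_ss)] = −1173.1 · ln(0.38478) = 1120.4 min.

1120 min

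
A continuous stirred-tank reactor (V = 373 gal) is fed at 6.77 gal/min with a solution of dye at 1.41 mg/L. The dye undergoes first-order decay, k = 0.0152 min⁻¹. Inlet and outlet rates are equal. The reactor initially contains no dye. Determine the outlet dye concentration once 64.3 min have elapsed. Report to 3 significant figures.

V dC/dt = Q(C_in − C) − k V C.
This is linear with rate a = Q/V + k = 0.033350 min⁻¹.
C_ss = Q C_in/(Q + kV) = 0.76736 mg/L; C(t) = C_ss + (C₀ − C_ss) e^(−a t).
C(64.3) = 0.76736 + (-0.76736)·e^(−0.033350·64.3) = 0.76736 + (-0.76736)·0.11714 = 0.67748 mg/L.

0.677 mg/L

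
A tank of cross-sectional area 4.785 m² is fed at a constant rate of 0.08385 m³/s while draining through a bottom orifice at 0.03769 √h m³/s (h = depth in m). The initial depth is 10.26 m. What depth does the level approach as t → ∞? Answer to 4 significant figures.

4.949 m

Unsteady balance on liquid volume: A dh/dt = Q_in − 0.03769 √h. At steady state dh/dt = 0:
Q_in = 0.03769 √h_ss ⇒ √h_ss = 0.08385/0.03769 = 2.22473.
h_ss = 2.22473² = 4.94941 m. (Since h₀ = 10.26 m > h_ss, the level will fall toward this value.)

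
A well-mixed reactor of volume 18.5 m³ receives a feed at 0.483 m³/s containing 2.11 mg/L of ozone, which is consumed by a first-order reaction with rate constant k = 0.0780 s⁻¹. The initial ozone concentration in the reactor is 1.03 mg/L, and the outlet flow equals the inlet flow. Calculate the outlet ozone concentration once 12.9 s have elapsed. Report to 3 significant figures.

0.660 mg/L

V dC/dt = Q(C_in − C) − k V C.
dC/dt = (Q/V) C_in − (Q/V + k) C; effective rate a = Q/V + k = 0.026108 + 0.0780 = 0.10411 s⁻¹.
C_ss = Q C_in/(Q + kV) = 0.52914 mg/L; C(t) = C_ss + (C₀ − C_ss) e^(−a t).
C(12.9) = 0.52914 + (0.50086)·e^(−0.10411·12.9) = 0.52914 + (0.50086)·0.26106 = 0.65990 mg/L.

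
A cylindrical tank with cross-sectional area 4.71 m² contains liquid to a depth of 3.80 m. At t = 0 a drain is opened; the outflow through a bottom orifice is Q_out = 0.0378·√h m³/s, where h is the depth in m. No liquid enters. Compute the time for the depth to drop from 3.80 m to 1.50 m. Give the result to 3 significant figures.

181 s

A dh/dt = −Q_out = −0.0378 √h.
∫ h^(−1/2) dh = −(0.0378/A) ∫ dt, giving 2√h = 2√h₀ − (0.0378/A) t.
t = 2A(√h₀ − √h)/0.0378 = 2·4.71·(√3.80 − √1.50)/0.0378
  = 9.4200 × (1.9494 − 1.2247) / 0.0378 = 180.58 s.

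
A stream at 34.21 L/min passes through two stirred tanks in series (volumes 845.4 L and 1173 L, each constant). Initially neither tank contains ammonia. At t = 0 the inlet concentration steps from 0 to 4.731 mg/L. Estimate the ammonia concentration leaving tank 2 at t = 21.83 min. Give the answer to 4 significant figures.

Species balance on tank i: dCᵢ/dt = (Cᵢ₋₁ − Cᵢ)/τᵢ with τᵢ = Vᵢ/Q.
τ₁ = 845.4/34.21 = 24.7121 min; τ₂ = 1173/34.21 = 34.2882 min.
Solving the cascade with C₁(0)=C₂(0)=0 gives C₂(t) = C_in[1 − (τ₁ e^(−t/τ₁) − τ₂ e^(−t/τ₂))/(τ₁ − τ₂)].
At t = 21.83: e^(−t/τ₁) = 0.413386, e^(−t/τ₂) = 0.529056.
C₂ = 4.731·[1 − (24.7121·0.413386 − 34.2882·0.529056)/(-9.57615)] = 4.731·0.172449 = 0.815855 mg/L.

0.8159 mg/L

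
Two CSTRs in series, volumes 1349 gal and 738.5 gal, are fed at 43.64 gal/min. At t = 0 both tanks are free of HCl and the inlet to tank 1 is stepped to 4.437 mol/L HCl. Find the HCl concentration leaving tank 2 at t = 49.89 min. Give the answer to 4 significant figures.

Each tank obeys Vᵢ dCᵢ/dt = Q(Cᵢ₋₁ − Cᵢ), so τᵢ = Vᵢ/Q.
τ₁ = 1349/43.64 = 30.9120 min; τ₂ = 738.5/43.64 = 16.9225 min.
Tank 1: C₁ = C_in(1 − e^(−t/τ₁)). Tank 2 (τ₁ ≠ τ₂): C₂ = C_in[1 − (τ₁ e^(−t/τ₁) − τ₂ e^(−t/τ₂))/(τ₁ − τ₂)].
At t = 49.89: e^(−t/τ₁) = 0.199102, e^(−t/τ₂) = 0.0524373.
C₂ = 4.437·[1 − (30.9120·0.199102 − 16.9225·0.0524373)/(13.9895)] = 4.437·0.623482 = 2.76639 mol/L.

2.766 mol/L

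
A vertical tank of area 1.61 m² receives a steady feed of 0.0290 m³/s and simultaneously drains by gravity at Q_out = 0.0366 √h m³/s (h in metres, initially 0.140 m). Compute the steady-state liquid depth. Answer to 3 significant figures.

Level balance: A dh/dt = 0.0290 − 0.0366 √h. Setting dh/dt = 0:
Q_in = 0.0366 √h_ss ⇒ √h_ss = 0.0290/0.0366 = 0.79235.
h_ss = 0.79235² = 0.62782 m. (Since h₀ = 0.140 m < h_ss, the level will rise toward this value.)

0.628 m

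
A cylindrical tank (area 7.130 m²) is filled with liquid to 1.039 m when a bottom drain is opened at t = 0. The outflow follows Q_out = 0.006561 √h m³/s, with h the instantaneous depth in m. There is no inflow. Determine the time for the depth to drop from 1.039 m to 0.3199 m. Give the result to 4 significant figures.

986.1 s

Volume balance on the tank: A dh/dt = −0.006561 √h.
Separate and integrate: 2(√h − √h₀) = −(0.006561/A) t.
t = 2A(√h₀ − √h)/0.006561 = 2·7.130·(√1.039 − √0.3199)/0.006561
  = 14.2600 × (1.01931 − 0.565597) / 0.006561 = 986.130 s.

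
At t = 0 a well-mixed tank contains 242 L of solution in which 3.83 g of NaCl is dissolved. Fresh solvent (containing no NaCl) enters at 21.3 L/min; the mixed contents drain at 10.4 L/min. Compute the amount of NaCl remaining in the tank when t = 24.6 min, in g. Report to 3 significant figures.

Let m(t) be the amount of NaCl. Volume: V(t) = V₀ + (Q_in − Q_out) t = 242 + 10.900 t; V(24.6) = 510.14 L.
Solute balance: dm/dt = 0 − Q_out C = −Q_out m/V(t).
dm/m = −Q_out dt/(V₀ + 10.900 t); integrating gives ln(m/m₀) = −(Q_out/(Q_in−Q_out)) ln(V/V₀).
m = m₀ (V₀/V)^(Q_out/(Q_in−Q_out)) = 3.83 × (242/510.14)^(0.95413) = 1.8801 g.

1.88 g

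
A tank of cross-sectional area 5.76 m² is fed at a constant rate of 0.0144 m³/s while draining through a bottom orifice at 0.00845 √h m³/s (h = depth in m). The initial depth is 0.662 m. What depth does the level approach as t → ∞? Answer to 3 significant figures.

2.90 m

Accumulation of liquid (constant cross-section A): A dh/dt = Q_in − 0.00845 √h. At steady state dh/dt = 0:
Q_in = 0.00845 √h_ss ⇒ √h_ss = 0.0144/0.00845 = 1.7041.
h_ss = 1.7041² = 2.9041 m. (Since h₀ = 0.662 m < h_ss, the level will rise toward this value.)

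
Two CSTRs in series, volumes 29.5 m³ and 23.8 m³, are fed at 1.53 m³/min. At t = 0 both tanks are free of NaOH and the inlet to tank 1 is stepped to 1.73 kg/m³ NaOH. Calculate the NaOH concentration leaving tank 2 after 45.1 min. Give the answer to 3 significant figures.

Each tank obeys Vᵢ dCᵢ/dt = Q(Cᵢ₋₁ − Cᵢ), so τᵢ = Vᵢ/Q.
τ₁ = 29.5/1.53 = 19.281 min; τ₂ = 23.8/1.53 = 15.556 min.
Tank 1: C₁ = C_in(1 − e^(−t/τ₁)). Tank 2 (τ₁ ≠ τ₂): C₂ = C_in[1 − (τ₁ e^(−t/τ₁) − τ₂ e^(−t/τ₂))/(τ₁ − τ₂)].
At t = 45.1: e^(−t/τ₁) = 0.096416, e^(−t/τ₂) = 0.055063.
C₂ = 1.73·[1 − (19.281·0.096416 − 15.556·0.055063)/(3.7255)] = 1.73·0.73092 = 1.2645 kg/m³.

1.26 kg/m³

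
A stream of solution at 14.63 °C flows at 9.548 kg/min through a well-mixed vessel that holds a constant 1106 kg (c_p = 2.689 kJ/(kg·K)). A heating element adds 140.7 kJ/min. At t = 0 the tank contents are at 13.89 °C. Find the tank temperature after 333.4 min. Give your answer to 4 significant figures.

19.76 °C

First-law balance (no shaft work): M c_p dT/dt = ṁ c_p (T_in − T) + 140.7.
Rearrange: dT/dt = (T_ss − T)/τ with τ = M/ṁ = 115.836 min and T_ss = T_in + Q̇/(ṁ c_p) = 20.1101 °C.
Integrating: T(t) = T_ss + (T₀ − T_ss) e^(−t/τ).
T(333.4) = 20.1101 + (-6.22013)·e^(−333.4/115.836) = 20.1101 + (-6.22013)·0.0562352 = 19.7603 °C.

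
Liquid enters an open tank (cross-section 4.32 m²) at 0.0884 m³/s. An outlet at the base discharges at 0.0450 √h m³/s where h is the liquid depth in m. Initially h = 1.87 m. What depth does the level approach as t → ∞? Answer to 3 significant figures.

3.86 m

Mass balance (ρ constant): A dh/dt = Q_in − 0.0450 √h. At steady state dh/dt = 0:
Q_in = 0.0450 √h_ss ⇒ √h_ss = 0.0884/0.0450 = 1.9644.
h_ss = 1.9644² = 3.8590 m. (Since h₀ = 1.87 m < h_ss, the level will rise toward this value.)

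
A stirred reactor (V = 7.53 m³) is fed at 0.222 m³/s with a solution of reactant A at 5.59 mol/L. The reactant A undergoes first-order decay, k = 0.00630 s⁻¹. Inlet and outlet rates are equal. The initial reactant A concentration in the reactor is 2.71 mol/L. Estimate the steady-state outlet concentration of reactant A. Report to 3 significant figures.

4.61 mol/L

Species balance: V dC/dt = Q C_in − Q C − k V C.
Steady state (dC/dt = 0): C_ss = Q C_in/(Q + kV) = C_in/(1 + kV/Q).
C_ss = 0.222·5.59/(0.222 + 0.00630·7.53) = 1.2410/0.26944 = 4.6058 mol/L.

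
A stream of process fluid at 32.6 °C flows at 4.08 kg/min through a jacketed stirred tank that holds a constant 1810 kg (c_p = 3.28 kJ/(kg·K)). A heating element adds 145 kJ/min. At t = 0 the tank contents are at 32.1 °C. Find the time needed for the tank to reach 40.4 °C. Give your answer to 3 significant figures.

Unsteady energy balance on the tank contents: M c_p dT/dt = ṁ c_p (T_in − T) + 145.
τ = M/ṁ = 443.63 min; T_ss = T_in + Q̇/(ṁ c_p) = 43.435 °C.
T(t) = T_ss + (T₀ − T_ss) e^(−t/τ). Set T = 40.4:
e^(−t/τ) = (40.4 − 43.435)/(32.1 − 43.435) = 0.26776
t = −443.63 · ln(0.26776) = 584.55 min.

585 min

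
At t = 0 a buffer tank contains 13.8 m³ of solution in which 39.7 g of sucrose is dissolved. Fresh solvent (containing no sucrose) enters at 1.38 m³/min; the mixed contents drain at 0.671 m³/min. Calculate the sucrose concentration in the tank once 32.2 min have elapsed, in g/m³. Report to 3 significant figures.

Total volume: dV/dt = Q_in − Q_out = 0.70900 m³/min, so V(t) = 13.8 + 0.70900 t and V(32.2) = 36.630 m³.
Species balance (pure solvent in): dm/dt = −Q_out · m/V(t).
Separate: dm/m = −Q_out dt/V(t) ⇒ ln(m/m₀) = −(Q_out/(Q_in−Q_out)) ln(V/V₀).
m = m₀ (V₀/V)^(Q_out/(Q_in−Q_out)) = 39.7 × (13.8/36.630)^(0.94640) = 15.760 g.
C = m/V = 15.760/36.630 = 0.43025 g/m³.

0.430 g/m³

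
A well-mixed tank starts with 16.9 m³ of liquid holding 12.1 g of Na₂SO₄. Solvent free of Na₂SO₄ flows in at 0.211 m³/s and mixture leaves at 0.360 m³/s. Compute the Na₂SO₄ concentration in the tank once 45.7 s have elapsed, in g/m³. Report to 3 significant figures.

Let m(t) be the amount of Na₂SO₄. Volume: V(t) = V₀ + (Q_in − Q_out) t = 16.9 − 0.14900 t; V(45.7) = 10.091 m³.
Solute balance: dm/dt = 0 − Q_out C = −Q_out m/V(t).
dm/m = −Q_out dt/(V₀ − 0.14900 t); integrating gives ln(m/m₀) = −(Q_out/(Q_in−Q_out)) ln(V/V₀).
m = m₀ (V₀/V)^(Q_out/(Q_in−Q_out)) = 12.1 × (16.9/10.091)^(-2.4161) = 3.4807 g.
C = m/V = 3.4807/10.091 = 0.34494 g/m³.

0.345 g/m³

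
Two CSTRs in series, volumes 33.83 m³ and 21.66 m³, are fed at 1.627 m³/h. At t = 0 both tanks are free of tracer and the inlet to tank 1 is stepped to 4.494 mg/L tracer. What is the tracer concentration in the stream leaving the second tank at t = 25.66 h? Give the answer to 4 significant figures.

2.021 mg/L

Time constants: τᵢ = Vᵢ/Q for each well-mixed tank.
τ₁ = 33.83/1.627 = 20.7929 h; τ₂ = 21.66/1.627 = 13.3128 h.
Tank 1: C₁ = C_in(1 − e^(−t/τ₁)). Tank 2 (τ₁ ≠ τ₂): C₂ = C_in[1 − (τ₁ e^(−t/τ₁) − τ₂ e^(−t/τ₂))/(τ₁ − τ₂)].
At t = 25.66: e^(−t/τ₁) = 0.291103, e^(−t/τ₂) = 0.145517.
C₂ = 4.494·[1 − (20.7929·0.291103 − 13.3128·0.145517)/(7.48002)] = 4.494·0.449784 = 2.02133 mg/L.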